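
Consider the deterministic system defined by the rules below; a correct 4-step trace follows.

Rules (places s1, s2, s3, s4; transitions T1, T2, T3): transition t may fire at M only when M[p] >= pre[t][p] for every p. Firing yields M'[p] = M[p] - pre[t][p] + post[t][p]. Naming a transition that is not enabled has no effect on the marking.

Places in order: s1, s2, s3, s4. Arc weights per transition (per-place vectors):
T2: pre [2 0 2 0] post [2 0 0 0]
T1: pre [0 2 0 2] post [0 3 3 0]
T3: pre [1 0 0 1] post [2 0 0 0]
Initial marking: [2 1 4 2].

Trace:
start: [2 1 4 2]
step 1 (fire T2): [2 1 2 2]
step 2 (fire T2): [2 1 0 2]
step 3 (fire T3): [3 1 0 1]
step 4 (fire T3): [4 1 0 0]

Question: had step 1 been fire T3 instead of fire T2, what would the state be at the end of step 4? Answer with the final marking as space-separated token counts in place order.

(re-executing from step 1 with the substitution; state before step 1: [2 1 4 2])
step 1 (fire T3): [3 1 4 1]
step 2 (fire T2): [3 1 2 1]
step 3 (fire T3): [4 1 2 0]
step 4 (fire T3): [4 1 2 0]

4 1 2 0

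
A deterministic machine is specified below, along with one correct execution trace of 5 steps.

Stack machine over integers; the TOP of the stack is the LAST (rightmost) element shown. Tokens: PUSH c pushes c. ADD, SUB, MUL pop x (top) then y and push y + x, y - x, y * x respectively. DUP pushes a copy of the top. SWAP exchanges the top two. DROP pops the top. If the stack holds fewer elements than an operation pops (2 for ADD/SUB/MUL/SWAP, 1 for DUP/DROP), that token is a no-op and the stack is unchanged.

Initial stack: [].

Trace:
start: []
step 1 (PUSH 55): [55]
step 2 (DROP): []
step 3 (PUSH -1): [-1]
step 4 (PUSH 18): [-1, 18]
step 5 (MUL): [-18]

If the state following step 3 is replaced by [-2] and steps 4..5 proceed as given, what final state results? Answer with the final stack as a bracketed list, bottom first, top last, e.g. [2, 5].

[-36]

state after step 3 := [-2]
step 4 (PUSH 18): [-2, 18]
step 5 (MUL): [-36]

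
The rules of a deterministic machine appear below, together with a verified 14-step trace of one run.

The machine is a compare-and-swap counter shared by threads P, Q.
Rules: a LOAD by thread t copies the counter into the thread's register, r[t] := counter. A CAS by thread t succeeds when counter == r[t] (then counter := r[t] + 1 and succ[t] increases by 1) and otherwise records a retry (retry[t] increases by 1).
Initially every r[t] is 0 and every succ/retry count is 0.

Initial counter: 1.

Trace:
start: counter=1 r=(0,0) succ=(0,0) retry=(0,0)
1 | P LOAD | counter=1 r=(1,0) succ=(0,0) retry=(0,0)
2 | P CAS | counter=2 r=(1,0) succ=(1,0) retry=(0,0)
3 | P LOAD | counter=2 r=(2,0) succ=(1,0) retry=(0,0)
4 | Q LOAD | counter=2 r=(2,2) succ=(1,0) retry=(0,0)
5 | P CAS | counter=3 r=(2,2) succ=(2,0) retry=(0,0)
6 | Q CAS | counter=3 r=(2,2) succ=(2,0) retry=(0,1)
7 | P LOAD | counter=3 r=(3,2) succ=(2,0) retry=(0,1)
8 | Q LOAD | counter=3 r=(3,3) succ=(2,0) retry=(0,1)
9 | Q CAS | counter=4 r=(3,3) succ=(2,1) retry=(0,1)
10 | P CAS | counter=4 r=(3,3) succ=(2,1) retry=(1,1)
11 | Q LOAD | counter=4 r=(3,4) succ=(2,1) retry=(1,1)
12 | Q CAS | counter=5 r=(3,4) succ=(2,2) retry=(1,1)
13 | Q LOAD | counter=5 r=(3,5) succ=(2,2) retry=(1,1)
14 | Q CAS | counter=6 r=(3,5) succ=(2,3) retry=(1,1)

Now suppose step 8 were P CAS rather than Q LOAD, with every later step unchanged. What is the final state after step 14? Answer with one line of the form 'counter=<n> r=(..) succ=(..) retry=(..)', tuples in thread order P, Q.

counter=6 r=(3,5) succ=(3,2) retry=(1,2)

(re-executing from step 8 with the substitution; state before step 8: counter=3 r=(3,2) succ=(2,0) retry=(0,1))
8 | P CAS | counter=4 r=(3,2) succ=(3,0) retry=(0,1)
9 | Q CAS | counter=4 r=(3,2) succ=(3,0) retry=(0,2)
10 | P CAS | counter=4 r=(3,2) succ=(3,0) retry=(1,2)
11 | Q LOAD | counter=4 r=(3,4) succ=(3,0) retry=(1,2)
12 | Q CAS | counter=5 r=(3,4) succ=(3,1) retry=(1,2)
13 | Q LOAD | counter=5 r=(3,5) succ=(3,1) retry=(1,2)
14 | Q CAS | counter=6 r=(3,5) succ=(3,2) retry=(1,2)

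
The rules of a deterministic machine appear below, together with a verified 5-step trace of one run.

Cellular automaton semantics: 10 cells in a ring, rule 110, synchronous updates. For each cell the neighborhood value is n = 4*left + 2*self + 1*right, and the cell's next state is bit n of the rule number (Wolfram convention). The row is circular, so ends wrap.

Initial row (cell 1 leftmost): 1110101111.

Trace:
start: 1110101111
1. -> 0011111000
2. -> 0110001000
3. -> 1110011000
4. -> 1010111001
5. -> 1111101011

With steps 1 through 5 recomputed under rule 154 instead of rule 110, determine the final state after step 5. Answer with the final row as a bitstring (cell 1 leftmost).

0011111100

(re-executing steps 1..5 under rule 154; state before step 1: 1110101111)
1. -> 1100001111
2. -> 1010011111
3. -> 0001111111
4. -> 1011111110
5. -> 0011111100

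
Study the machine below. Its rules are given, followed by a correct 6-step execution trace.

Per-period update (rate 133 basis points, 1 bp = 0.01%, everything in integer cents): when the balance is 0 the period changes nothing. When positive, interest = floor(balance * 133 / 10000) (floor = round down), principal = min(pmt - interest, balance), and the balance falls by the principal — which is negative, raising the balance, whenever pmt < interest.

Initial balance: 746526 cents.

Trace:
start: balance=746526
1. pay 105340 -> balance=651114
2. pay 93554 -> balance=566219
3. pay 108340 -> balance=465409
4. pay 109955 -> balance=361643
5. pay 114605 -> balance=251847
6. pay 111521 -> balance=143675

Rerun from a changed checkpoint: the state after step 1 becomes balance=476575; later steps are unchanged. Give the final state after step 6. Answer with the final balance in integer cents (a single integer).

0

state after step 1 := balance=476575
2. pay 93554 -> balance=389359
3. pay 108340 -> balance=286197
4. pay 109955 -> balance=180048
5. pay 114605 -> balance=67837
6. pay 111521 -> balance=0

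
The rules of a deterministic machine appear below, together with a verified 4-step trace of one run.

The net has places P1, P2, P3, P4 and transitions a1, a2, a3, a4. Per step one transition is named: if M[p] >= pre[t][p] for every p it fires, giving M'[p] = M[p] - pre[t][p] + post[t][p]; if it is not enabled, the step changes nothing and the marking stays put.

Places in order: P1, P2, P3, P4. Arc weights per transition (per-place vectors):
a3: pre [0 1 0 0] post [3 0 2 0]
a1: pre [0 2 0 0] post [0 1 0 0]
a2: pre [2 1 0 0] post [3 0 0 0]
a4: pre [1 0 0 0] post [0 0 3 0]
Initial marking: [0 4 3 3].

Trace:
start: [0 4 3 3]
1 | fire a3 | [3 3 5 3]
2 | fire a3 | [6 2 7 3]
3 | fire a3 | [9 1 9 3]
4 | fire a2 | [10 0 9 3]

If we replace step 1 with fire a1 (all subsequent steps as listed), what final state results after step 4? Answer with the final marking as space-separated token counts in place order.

(re-executing from step 1 with the substitution; state before step 1: [0 4 3 3])
1 | fire a1 | [0 3 3 3]
2 | fire a3 | [3 2 5 3]
3 | fire a3 | [6 1 7 3]
4 | fire a2 | [7 0 7 3]

7 0 7 3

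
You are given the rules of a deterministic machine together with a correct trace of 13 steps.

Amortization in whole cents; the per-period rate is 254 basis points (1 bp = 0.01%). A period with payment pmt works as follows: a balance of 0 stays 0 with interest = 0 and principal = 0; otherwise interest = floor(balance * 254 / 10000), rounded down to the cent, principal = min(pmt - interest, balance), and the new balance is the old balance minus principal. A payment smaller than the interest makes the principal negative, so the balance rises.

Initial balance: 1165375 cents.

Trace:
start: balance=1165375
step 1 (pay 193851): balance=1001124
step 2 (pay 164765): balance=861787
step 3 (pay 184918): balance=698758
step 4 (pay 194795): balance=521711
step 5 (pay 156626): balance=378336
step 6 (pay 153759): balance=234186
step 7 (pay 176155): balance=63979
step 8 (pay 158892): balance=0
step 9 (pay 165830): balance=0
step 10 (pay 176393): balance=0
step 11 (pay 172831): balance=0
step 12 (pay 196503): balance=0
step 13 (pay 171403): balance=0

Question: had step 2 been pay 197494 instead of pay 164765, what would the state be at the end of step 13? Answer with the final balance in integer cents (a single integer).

0

(re-executing from step 2 with the substitution; state before step 2: balance=1001124)
step 2 (pay 197494): balance=829058
step 3 (pay 184918): balance=665198
step 4 (pay 194795): balance=487299
step 5 (pay 156626): balance=343050
step 6 (pay 153759): balance=198004
step 7 (pay 176155): balance=26878
step 8 (pay 158892): balance=0
step 9 (pay 165830): balance=0
step 10 (pay 176393): balance=0
step 11 (pay 172831): balance=0
step 12 (pay 196503): balance=0
step 13 (pay 171403): balance=0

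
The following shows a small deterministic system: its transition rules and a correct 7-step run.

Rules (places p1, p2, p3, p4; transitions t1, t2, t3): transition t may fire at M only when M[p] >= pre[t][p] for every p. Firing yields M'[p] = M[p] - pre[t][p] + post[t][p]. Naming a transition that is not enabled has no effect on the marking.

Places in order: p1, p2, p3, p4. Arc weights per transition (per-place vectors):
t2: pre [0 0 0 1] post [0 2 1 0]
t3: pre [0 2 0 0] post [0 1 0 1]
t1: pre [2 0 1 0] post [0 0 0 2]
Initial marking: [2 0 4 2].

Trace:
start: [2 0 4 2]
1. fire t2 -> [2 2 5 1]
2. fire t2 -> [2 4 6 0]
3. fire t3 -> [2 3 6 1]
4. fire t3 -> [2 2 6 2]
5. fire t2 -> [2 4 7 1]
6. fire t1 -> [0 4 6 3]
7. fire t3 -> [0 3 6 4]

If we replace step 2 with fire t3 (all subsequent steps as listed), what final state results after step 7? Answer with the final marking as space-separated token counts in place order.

0 2 5 4

(re-executing from step 2 with the substitution; state before step 2: [2 2 5 1])
2. fire t3 -> [2 1 5 2]
3. fire t3 -> [2 1 5 2]
4. fire t3 -> [2 1 5 2]
5. fire t2 -> [2 3 6 1]
6. fire t1 -> [0 3 5 3]
7. fire t3 -> [0 2 5 4]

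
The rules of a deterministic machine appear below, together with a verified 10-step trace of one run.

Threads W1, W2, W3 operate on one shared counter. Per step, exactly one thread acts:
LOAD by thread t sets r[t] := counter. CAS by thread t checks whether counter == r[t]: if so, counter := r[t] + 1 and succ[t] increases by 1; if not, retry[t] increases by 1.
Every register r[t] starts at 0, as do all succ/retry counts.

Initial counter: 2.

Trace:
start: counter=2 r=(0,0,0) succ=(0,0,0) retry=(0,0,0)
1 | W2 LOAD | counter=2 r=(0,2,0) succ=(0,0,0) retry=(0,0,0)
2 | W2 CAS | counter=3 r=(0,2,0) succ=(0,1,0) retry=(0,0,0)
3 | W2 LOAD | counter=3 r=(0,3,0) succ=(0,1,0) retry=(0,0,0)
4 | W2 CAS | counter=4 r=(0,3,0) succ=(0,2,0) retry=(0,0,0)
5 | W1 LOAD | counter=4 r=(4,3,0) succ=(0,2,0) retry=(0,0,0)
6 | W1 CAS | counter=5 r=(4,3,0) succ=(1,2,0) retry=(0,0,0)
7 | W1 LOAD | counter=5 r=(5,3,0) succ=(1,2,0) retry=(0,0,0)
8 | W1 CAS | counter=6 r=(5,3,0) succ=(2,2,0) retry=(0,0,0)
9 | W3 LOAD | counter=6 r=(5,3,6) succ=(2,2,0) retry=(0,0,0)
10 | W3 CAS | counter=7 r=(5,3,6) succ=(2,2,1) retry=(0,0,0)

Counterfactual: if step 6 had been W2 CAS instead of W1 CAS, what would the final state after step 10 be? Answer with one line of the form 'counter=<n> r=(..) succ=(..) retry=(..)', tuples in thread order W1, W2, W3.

counter=6 r=(4,3,5) succ=(1,2,1) retry=(0,1,0)

(re-executing from step 6 with the substitution; state before step 6: counter=4 r=(4,3,0) succ=(0,2,0) retry=(0,0,0))
6 | W2 CAS | counter=4 r=(4,3,0) succ=(0,2,0) retry=(0,1,0)
7 | W1 LOAD | counter=4 r=(4,3,0) succ=(0,2,0) retry=(0,1,0)
8 | W1 CAS | counter=5 r=(4,3,0) succ=(1,2,0) retry=(0,1,0)
9 | W3 LOAD | counter=5 r=(4,3,5) succ=(1,2,0) retry=(0,1,0)
10 | W3 CAS | counter=6 r=(4,3,5) succ=(1,2,1) retry=(0,1,0)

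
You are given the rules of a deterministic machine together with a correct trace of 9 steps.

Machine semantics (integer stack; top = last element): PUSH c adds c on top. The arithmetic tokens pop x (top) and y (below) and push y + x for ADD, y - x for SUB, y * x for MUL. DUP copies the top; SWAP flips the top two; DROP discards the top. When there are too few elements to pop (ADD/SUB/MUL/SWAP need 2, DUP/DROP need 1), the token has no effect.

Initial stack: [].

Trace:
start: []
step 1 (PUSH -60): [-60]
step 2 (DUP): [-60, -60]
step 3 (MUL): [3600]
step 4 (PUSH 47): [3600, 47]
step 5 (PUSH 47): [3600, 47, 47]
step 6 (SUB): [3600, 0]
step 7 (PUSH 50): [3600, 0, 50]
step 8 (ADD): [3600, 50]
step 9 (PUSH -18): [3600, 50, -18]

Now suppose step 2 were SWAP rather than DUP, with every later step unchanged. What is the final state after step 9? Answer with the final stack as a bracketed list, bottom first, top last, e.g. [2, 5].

[-60, 50, -18]

(re-executing from step 2 with the substitution; state before step 2: [-60])
step 2 (SWAP): [-60]
step 3 (MUL): [-60]
step 4 (PUSH 47): [-60, 47]
step 5 (PUSH 47): [-60, 47, 47]
step 6 (SUB): [-60, 0]
step 7 (PUSH 50): [-60, 0, 50]
step 8 (ADD): [-60, 50]
step 9 (PUSH -18): [-60, 50, -18]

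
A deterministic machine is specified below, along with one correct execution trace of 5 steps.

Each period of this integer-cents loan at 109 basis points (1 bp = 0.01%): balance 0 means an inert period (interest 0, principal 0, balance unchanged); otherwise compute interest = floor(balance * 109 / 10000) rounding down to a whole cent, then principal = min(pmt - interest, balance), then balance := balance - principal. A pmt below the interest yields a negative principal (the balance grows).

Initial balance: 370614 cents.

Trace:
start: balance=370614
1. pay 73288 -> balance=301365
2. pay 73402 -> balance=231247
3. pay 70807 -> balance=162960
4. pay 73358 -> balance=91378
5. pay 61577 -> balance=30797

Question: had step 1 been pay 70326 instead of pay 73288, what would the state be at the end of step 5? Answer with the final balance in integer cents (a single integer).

(re-executing from step 1 with the substitution; state before step 1: balance=370614)
1. pay 70326 -> balance=304327
2. pay 73402 -> balance=234242
3. pay 70807 -> balance=165988
4. pay 73358 -> balance=94439
5. pay 61577 -> balance=33891

33891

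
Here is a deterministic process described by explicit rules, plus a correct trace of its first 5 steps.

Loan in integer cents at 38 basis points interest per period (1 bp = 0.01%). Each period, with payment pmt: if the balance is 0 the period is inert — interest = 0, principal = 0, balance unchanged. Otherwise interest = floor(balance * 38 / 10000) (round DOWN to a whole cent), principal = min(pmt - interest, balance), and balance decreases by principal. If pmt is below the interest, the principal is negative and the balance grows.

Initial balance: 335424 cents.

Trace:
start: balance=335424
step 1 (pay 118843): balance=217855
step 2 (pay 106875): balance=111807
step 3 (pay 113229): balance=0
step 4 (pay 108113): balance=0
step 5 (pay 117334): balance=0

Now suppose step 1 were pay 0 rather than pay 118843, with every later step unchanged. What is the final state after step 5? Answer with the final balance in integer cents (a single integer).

(re-executing from step 1 with the substitution; state before step 1: balance=335424)
step 1 (pay 0): balance=336698
step 2 (pay 106875): balance=231102
step 3 (pay 113229): balance=118751
step 4 (pay 108113): balance=11089
step 5 (pay 117334): balance=0

0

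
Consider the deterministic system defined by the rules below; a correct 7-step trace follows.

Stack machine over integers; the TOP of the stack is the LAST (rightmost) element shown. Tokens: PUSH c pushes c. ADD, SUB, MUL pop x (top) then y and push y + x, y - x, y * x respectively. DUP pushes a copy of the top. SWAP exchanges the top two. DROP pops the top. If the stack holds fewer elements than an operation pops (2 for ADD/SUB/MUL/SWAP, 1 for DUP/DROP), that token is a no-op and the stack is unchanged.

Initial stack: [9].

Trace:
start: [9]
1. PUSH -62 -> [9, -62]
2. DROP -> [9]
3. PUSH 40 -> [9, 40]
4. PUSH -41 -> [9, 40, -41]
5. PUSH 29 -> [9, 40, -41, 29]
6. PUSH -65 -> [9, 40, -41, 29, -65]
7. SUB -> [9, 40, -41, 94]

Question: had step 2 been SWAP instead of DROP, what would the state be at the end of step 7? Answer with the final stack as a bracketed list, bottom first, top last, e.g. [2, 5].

[-62, 9, 40, -41, 94]

(re-executing from step 2 with the substitution; state before step 2: [9, -62])
2. SWAP -> [-62, 9]
3. PUSH 40 -> [-62, 9, 40]
4. PUSH -41 -> [-62, 9, 40, -41]
5. PUSH 29 -> [-62, 9, 40, -41, 29]
6. PUSH -65 -> [-62, 9, 40, -41, 29, -65]
7. SUB -> [-62, 9, 40, -41, 94]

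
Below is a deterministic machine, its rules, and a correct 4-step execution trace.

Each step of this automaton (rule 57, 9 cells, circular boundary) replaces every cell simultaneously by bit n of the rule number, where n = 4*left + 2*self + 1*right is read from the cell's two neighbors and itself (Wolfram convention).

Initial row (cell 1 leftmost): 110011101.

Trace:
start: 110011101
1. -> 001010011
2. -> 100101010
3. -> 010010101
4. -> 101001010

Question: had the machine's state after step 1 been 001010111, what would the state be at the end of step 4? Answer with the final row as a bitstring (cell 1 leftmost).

state after step 1 := 001010111
2. -> 100101100
3. -> 010011010
4. -> 001010101

001010101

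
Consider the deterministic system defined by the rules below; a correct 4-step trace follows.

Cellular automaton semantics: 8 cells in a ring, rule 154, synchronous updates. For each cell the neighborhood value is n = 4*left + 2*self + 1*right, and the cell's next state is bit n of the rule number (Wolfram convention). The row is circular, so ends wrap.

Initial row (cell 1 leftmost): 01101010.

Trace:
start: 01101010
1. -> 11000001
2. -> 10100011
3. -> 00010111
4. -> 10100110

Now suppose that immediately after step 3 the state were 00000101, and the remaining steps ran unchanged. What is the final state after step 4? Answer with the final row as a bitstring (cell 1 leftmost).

state after step 3 := 00000101
4. -> 10001000

10001000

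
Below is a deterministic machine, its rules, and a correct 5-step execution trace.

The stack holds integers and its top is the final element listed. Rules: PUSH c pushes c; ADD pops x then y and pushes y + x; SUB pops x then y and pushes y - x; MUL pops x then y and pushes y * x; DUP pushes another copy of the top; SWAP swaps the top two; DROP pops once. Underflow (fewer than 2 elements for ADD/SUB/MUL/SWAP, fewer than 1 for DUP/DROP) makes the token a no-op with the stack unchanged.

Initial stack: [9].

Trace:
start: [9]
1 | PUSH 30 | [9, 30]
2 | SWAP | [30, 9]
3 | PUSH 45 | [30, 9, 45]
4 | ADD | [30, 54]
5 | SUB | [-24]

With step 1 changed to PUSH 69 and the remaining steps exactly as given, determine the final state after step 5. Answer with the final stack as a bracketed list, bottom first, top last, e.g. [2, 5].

[15]

(re-executing from step 1 with the substitution; state before step 1: [9])
1 | PUSH 69 | [9, 69]
2 | SWAP | [69, 9]
3 | PUSH 45 | [69, 9, 45]
4 | ADD | [69, 54]
5 | SUB | [15]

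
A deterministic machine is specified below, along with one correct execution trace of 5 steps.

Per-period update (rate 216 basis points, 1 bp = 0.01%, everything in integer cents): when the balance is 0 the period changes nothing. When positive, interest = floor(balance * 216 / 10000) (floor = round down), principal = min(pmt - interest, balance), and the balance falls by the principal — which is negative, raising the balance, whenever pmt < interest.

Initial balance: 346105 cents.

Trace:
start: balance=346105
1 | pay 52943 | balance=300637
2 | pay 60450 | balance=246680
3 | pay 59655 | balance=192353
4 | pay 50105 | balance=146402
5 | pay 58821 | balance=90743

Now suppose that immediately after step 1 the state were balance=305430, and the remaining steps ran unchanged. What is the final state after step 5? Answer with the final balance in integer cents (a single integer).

95964

state after step 1 := balance=305430
2 | pay 60450 | balance=251577
3 | pay 59655 | balance=197356
4 | pay 50105 | balance=151513
5 | pay 58821 | balance=95964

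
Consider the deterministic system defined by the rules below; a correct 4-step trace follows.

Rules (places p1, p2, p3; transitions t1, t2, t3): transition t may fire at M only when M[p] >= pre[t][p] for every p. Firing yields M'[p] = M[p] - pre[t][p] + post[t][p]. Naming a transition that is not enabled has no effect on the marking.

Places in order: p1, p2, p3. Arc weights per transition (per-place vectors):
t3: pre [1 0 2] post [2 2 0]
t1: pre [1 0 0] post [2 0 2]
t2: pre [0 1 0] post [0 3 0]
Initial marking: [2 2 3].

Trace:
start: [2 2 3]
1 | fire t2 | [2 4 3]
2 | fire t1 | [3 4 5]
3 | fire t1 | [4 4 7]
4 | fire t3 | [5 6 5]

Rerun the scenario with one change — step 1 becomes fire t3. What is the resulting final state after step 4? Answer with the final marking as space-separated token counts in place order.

6 6 3

(re-executing from step 1 with the substitution; state before step 1: [2 2 3])
1 | fire t3 | [3 4 1]
2 | fire t1 | [4 4 3]
3 | fire t1 | [5 4 5]
4 | fire t3 | [6 6 3]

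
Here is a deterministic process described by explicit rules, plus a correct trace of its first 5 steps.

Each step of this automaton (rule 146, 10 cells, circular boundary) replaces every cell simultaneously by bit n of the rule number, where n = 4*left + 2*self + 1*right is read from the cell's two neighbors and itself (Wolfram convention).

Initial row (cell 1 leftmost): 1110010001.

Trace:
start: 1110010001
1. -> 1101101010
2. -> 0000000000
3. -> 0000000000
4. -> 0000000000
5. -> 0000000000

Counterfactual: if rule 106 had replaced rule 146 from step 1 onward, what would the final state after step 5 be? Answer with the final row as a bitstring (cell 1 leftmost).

0100110000

(re-executing steps 1..5 under rule 106; state before step 1: 1110010001)
1. -> 0010100011
2. -> 0101000111
3. -> 1010001101
4. -> 1100011111
5. -> 0100110000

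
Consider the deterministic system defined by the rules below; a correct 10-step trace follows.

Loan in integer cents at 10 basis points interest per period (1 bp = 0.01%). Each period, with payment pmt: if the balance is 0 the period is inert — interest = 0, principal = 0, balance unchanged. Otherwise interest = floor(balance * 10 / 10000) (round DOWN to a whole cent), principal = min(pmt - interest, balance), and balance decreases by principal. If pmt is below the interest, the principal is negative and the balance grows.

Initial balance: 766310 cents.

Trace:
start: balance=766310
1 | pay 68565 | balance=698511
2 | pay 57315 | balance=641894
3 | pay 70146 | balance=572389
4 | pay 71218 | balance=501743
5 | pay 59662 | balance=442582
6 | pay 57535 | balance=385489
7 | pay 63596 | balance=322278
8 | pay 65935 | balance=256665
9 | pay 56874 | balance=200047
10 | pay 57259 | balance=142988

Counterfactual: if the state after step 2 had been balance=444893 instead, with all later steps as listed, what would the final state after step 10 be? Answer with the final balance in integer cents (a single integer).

0

state after step 2 := balance=444893
3 | pay 70146 | balance=375191
4 | pay 71218 | balance=304348
5 | pay 59662 | balance=244990
6 | pay 57535 | balance=187699
7 | pay 63596 | balance=124290
8 | pay 65935 | balance=58479
9 | pay 56874 | balance=1663
10 | pay 57259 | balance=0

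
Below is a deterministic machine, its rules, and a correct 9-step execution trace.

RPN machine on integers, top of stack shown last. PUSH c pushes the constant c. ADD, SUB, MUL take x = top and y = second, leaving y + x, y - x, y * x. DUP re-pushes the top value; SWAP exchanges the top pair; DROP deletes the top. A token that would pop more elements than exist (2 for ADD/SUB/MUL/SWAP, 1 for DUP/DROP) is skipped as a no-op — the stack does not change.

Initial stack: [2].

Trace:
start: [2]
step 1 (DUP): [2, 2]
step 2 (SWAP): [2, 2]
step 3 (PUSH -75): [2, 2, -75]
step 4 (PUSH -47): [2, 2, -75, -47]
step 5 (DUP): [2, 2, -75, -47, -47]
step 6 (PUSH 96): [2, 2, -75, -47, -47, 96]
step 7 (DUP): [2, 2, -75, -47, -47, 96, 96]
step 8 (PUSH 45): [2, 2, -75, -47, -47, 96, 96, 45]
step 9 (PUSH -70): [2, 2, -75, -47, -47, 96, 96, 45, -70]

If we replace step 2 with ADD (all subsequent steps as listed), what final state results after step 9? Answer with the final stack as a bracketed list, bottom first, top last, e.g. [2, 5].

(re-executing from step 2 with the substitution; state before step 2: [2, 2])
step 2 (ADD): [4]
step 3 (PUSH -75): [4, -75]
step 4 (PUSH -47): [4, -75, -47]
step 5 (DUP): [4, -75, -47, -47]
step 6 (PUSH 96): [4, -75, -47, -47, 96]
step 7 (DUP): [4, -75, -47, -47, 96, 96]
step 8 (PUSH 45): [4, -75, -47, -47, 96, 96, 45]
step 9 (PUSH -70): [4, -75, -47, -47, 96, 96, 45, -70]

[4, -75, -47, -47, 96, 96, 45, -70]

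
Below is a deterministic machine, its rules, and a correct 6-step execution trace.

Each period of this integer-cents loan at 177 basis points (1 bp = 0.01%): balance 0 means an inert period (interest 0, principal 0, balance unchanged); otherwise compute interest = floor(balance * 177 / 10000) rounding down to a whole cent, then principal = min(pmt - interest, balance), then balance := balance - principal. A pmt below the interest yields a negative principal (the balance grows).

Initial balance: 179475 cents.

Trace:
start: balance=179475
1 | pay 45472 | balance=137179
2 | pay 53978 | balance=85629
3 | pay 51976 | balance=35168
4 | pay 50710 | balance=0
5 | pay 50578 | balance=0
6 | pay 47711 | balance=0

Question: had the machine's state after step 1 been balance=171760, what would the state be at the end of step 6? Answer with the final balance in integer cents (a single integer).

0

state after step 1 := balance=171760
2 | pay 53978 | balance=120822
3 | pay 51976 | balance=70984
4 | pay 50710 | balance=21530
5 | pay 50578 | balance=0
6 | pay 47711 | balance=0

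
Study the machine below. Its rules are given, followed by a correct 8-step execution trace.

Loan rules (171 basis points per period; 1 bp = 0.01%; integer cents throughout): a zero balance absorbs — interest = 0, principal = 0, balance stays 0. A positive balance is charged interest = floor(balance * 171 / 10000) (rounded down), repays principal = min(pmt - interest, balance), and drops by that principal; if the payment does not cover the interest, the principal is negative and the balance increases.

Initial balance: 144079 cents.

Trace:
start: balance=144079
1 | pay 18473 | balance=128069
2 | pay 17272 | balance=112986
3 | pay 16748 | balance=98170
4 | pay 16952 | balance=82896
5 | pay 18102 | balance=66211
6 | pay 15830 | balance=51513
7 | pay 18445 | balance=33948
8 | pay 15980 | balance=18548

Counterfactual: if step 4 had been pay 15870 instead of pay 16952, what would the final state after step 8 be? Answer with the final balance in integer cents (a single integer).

19708

(re-executing from step 4 with the substitution; state before step 4: balance=98170)
4 | pay 15870 | balance=83978
5 | pay 18102 | balance=67312
6 | pay 15830 | balance=52633
7 | pay 18445 | balance=35088
8 | pay 15980 | balance=19708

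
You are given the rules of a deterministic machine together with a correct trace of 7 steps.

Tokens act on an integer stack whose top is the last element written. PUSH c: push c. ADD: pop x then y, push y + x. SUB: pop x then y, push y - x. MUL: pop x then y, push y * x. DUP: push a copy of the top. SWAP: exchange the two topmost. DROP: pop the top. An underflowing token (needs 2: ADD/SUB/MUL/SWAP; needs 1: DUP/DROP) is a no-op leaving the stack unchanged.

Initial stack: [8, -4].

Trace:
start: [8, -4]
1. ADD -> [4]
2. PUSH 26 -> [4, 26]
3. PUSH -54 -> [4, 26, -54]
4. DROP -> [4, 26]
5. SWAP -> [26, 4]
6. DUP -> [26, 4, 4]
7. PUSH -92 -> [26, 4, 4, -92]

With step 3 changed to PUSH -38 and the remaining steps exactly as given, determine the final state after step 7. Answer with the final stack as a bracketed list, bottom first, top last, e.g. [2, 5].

[26, 4, 4, -92]

(re-executing from step 3 with the substitution; state before step 3: [4, 26])
3. PUSH -38 -> [4, 26, -38]
4. DROP -> [4, 26]
5. SWAP -> [26, 4]
6. DUP -> [26, 4, 4]
7. PUSH -92 -> [26, 4, 4, -92]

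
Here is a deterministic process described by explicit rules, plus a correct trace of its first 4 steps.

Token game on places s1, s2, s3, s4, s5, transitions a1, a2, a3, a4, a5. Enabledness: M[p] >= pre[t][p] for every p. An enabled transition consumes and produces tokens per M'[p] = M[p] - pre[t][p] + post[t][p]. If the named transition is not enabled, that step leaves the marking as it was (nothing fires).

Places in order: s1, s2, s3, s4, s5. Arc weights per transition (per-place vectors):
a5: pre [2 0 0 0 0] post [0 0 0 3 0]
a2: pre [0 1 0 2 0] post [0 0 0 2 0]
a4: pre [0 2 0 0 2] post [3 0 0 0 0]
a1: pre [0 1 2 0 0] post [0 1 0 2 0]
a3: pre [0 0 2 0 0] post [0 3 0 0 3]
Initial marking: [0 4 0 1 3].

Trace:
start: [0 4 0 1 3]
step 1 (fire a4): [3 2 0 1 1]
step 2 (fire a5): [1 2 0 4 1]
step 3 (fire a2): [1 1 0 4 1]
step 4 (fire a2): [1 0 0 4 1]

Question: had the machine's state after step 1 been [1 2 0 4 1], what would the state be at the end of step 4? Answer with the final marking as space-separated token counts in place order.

1 0 0 4 1

state after step 1 := [1 2 0 4 1]
step 2 (fire a5): [1 2 0 4 1]
step 3 (fire a2): [1 1 0 4 1]
step 4 (fire a2): [1 0 0 4 1]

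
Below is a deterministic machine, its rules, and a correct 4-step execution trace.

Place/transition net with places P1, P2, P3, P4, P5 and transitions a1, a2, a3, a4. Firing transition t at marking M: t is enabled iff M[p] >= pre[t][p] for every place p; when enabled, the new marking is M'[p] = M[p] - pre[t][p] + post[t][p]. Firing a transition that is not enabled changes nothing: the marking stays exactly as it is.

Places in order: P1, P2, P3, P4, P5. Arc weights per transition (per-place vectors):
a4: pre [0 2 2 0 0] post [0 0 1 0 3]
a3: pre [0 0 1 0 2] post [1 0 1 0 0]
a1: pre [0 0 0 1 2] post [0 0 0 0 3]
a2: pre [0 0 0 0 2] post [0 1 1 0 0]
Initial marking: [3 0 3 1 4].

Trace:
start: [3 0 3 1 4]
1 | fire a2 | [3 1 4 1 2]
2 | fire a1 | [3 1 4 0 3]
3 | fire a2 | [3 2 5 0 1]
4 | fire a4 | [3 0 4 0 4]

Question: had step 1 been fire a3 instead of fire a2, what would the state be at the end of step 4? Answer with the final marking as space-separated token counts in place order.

(re-executing from step 1 with the substitution; state before step 1: [3 0 3 1 4])
1 | fire a3 | [4 0 3 1 2]
2 | fire a1 | [4 0 3 0 3]
3 | fire a2 | [4 1 4 0 1]
4 | fire a4 | [4 1 4 0 1]

4 1 4 0 1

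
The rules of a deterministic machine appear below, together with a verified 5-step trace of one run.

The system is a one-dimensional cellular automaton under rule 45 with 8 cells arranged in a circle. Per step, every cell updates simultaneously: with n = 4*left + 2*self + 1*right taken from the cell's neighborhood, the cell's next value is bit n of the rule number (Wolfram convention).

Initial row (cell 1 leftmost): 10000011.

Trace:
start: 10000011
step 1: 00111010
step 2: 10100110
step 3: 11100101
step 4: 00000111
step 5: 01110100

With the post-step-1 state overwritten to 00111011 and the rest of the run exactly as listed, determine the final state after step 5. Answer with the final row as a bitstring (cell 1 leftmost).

10000100

state after step 1 := 00111011
step 2: 00100110
step 3: 10100100
step 4: 11100100
step 5: 10000100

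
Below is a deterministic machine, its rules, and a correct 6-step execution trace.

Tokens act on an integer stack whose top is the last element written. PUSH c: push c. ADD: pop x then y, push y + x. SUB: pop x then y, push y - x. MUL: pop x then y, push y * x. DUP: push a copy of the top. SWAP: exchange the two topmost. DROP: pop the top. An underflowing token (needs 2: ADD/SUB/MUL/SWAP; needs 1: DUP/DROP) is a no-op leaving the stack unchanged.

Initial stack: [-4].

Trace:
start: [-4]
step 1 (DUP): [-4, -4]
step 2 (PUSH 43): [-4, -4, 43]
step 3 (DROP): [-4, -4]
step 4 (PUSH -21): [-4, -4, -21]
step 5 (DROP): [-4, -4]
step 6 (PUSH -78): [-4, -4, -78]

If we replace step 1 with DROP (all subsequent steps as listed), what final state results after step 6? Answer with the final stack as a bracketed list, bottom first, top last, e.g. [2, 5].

[-78]

(re-executing from step 1 with the substitution; state before step 1: [-4])
step 1 (DROP): []
step 2 (PUSH 43): [43]
step 3 (DROP): []
step 4 (PUSH -21): [-21]
step 5 (DROP): []
step 6 (PUSH -78): [-78]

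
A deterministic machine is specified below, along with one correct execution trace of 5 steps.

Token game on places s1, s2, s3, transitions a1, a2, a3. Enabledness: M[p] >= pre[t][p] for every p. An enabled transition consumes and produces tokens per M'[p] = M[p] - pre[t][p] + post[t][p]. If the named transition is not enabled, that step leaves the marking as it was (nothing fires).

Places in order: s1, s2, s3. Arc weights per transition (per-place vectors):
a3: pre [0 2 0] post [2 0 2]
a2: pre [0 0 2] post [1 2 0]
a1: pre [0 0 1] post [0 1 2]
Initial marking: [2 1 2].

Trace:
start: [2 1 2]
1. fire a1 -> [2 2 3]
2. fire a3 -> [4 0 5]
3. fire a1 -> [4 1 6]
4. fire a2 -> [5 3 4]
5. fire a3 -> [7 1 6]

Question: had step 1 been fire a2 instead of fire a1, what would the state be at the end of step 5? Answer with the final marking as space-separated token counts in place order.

8 2 3

(re-executing from step 1 with the substitution; state before step 1: [2 1 2])
1. fire a2 -> [3 3 0]
2. fire a3 -> [5 1 2]
3. fire a1 -> [5 2 3]
4. fire a2 -> [6 4 1]
5. fire a3 -> [8 2 3]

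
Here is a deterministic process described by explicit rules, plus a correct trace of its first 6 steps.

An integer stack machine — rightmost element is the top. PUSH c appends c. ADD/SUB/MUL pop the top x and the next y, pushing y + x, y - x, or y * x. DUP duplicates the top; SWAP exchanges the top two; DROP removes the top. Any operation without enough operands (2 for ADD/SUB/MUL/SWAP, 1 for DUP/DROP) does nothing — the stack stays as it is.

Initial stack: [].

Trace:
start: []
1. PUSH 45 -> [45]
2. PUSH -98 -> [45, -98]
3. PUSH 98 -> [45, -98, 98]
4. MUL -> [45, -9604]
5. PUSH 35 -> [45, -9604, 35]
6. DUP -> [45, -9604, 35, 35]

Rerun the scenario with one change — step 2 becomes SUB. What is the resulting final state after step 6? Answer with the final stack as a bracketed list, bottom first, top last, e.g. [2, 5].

[4410, 35, 35]

(re-executing from step 2 with the substitution; state before step 2: [45])
2. SUB -> [45]
3. PUSH 98 -> [45, 98]
4. MUL -> [4410]
5. PUSH 35 -> [4410, 35]
6. DUP -> [4410, 35, 35]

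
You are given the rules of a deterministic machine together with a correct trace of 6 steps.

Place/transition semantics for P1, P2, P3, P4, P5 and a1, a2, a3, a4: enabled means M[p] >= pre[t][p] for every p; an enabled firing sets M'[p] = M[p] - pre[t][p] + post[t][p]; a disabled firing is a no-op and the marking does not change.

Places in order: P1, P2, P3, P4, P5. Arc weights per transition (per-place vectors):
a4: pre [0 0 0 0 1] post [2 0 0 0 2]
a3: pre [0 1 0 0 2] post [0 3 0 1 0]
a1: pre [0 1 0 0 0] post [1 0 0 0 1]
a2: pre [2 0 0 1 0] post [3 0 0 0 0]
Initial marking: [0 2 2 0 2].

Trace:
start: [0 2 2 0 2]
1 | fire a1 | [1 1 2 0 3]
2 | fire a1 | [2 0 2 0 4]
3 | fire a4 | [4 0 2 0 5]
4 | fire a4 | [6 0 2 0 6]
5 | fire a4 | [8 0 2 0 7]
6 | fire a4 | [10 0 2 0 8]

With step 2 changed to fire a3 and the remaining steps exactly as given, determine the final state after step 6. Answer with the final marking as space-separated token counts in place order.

(re-executing from step 2 with the substitution; state before step 2: [1 1 2 0 3])
2 | fire a3 | [1 3 2 1 1]
3 | fire a4 | [3 3 2 1 2]
4 | fire a4 | [5 3 2 1 3]
5 | fire a4 | [7 3 2 1 4]
6 | fire a4 | [9 3 2 1 5]

9 3 2 1 5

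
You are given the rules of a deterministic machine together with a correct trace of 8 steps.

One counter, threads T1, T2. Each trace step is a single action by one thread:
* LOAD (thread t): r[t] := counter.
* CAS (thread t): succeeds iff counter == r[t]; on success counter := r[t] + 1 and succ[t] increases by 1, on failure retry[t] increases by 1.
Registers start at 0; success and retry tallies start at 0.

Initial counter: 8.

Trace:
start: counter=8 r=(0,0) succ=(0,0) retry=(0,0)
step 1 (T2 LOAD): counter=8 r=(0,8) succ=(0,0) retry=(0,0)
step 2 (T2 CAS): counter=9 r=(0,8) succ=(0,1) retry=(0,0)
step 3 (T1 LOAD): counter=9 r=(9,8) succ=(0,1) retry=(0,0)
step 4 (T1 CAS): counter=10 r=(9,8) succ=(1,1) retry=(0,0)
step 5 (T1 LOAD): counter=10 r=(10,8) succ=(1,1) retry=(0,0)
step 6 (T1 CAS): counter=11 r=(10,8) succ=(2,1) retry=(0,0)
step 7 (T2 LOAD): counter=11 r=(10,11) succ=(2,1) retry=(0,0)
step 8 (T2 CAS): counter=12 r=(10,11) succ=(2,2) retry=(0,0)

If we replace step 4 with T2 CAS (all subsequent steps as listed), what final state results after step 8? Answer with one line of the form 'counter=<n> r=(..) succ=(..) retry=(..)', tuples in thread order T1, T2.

counter=11 r=(9,10) succ=(1,2) retry=(0,1)

(re-executing from step 4 with the substitution; state before step 4: counter=9 r=(9,8) succ=(0,1) retry=(0,0))
step 4 (T2 CAS): counter=9 r=(9,8) succ=(0,1) retry=(0,1)
step 5 (T1 LOAD): counter=9 r=(9,8) succ=(0,1) retry=(0,1)
step 6 (T1 CAS): counter=10 r=(9,8) succ=(1,1) retry=(0,1)
step 7 (T2 LOAD): counter=10 r=(9,10) succ=(1,1) retry=(0,1)
step 8 (T2 CAS): counter=11 r=(9,10) succ=(1,2) retry=(0,1)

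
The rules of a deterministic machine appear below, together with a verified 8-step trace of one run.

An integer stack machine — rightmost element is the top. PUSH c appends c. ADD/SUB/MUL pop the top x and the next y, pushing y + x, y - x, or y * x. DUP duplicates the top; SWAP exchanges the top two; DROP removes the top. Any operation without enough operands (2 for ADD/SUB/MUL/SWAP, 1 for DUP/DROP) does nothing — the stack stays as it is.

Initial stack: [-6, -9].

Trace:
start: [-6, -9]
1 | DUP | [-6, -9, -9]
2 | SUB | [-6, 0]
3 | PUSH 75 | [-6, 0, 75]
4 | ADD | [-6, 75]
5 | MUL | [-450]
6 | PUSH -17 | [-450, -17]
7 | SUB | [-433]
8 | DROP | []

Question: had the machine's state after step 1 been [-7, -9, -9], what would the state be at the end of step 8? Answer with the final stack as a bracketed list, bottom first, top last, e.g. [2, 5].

[]

state after step 1 := [-7, -9, -9]
2 | SUB | [-7, 0]
3 | PUSH 75 | [-7, 0, 75]
4 | ADD | [-7, 75]
5 | MUL | [-525]
6 | PUSH -17 | [-525, -17]
7 | SUB | [-508]
8 | DROP | []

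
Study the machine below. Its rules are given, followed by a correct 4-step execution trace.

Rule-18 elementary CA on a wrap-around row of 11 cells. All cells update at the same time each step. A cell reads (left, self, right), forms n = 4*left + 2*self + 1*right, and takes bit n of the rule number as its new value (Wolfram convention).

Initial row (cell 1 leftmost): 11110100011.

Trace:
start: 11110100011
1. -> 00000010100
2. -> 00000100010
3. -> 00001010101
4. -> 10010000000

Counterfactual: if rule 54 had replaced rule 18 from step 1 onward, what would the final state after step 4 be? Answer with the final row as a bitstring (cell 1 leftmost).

(re-executing steps 1..4 under rule 54; state before step 1: 11110100011)
1. -> 00001110100
2. -> 00010001110
3. -> 00111010001
4. -> 11000111011

11000111011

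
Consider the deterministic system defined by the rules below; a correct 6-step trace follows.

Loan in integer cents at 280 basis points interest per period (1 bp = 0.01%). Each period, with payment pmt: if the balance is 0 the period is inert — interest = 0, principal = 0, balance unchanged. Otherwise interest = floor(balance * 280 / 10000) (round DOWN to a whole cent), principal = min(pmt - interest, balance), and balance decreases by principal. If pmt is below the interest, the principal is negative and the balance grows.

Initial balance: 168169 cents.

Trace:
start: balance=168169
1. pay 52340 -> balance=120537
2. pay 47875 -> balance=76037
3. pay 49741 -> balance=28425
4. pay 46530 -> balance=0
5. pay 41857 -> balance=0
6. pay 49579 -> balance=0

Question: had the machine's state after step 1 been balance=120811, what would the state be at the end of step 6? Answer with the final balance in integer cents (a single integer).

0

state after step 1 := balance=120811
2. pay 47875 -> balance=76318
3. pay 49741 -> balance=28713
4. pay 46530 -> balance=0
5. pay 41857 -> balance=0
6. pay 49579 -> balance=0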